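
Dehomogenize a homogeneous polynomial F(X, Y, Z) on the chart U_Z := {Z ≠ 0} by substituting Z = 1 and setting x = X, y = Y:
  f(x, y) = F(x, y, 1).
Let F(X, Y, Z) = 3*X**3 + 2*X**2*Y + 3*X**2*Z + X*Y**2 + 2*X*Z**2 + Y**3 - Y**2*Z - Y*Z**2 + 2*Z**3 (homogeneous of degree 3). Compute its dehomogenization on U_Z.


f(x, y) = 3*x**3 + 2*x**2*y + 3*x**2 + x*y**2 + 2*x + y**3 - y**2 - y + 2

On U_Z we set Z = 1. Each monomial c·X^i·Y^j·Z^k in F becomes c·x^i·y^j·1^k = c·x^i·y^j.
Substituting Z = 1: F(X, Y, 1) = 3*x**3 + 2*x**2*y + 3*x**2 + x*y**2 + 2*x + y**3 - y**2 - y + 2.
Note: deg(f) ≤ deg(F) = 3; strict inequality happens when F is divisible by Z (lost terms).


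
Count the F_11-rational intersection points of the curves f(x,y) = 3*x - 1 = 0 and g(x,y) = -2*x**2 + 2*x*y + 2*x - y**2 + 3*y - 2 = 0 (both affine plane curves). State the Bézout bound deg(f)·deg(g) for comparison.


Common zeros: ∅; count = 0; Bézout bound = 2.

deg(f) = 1, deg(g) = 2, so Bézout bound = 2.
Scan x ∈ F_11. For each x, list the y ∈ F_11 with f(x, y) ≡ 0 and those with g(x, y) ≡ 0 (mod 11); the common zeros in that column are the intersection.
  x = 0: f ≡ 0 at y ∈ ∅; g ≡ 0 at y ∈ {1, 2}; common: ∅.
  x = 1: f ≡ 0 at y ∈ ∅; g ≡ 0 at y ∈ ∅; common: ∅.
  x = 2: f ≡ 0 at y ∈ ∅; g ≡ 0 at y ∈ {1, 6}; common: ∅.
  x = 3: f ≡ 0 at y ∈ ∅; g ≡ 0 at y ∈ {2, 7}; common: ∅.
  x = 4: f ≡ 0 at y ∈ {0, 1, 2, 3, 4, 5, 6, 7, 8, 9, 10}; g ≡ 0 at y ∈ ∅; common: ∅.
  x = 5: f ≡ 0 at y ∈ ∅; g ≡ 0 at y ∈ {6, 7}; common: ∅.
  x = 6: f ≡ 0 at y ∈ ∅; g ≡ 0 at y ∈ ∅; common: ∅.
  x = 7: f ≡ 0 at y ∈ ∅; g ≡ 0 at y ∈ {3}; common: ∅.
  x = 8: f ≡ 0 at y ∈ ∅; g ≡ 0 at y ∈ {3, 5}; common: ∅.
  x = 9: f ≡ 0 at y ∈ ∅; g ≡ 0 at y ∈ {5}; common: ∅.
  x = 10: f ≡ 0 at y ∈ ∅; g ≡ 0 at y ∈ ∅; common: ∅.
Collecting: common zeros = ∅, so the count is 0.
Comparison with the Bézout bound: 0 ≤ 2 = deg(f)·deg(g), as expected for curves with no common component (the affine F_11-count falls short of the bound because intersections may lie at infinity, over extension fields, or carry multiplicity).


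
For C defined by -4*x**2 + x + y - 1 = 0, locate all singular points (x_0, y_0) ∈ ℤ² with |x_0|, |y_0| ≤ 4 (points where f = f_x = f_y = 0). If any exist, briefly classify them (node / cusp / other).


No singular points in the scanned grid; C is smooth there.

Compute partial derivatives:
  f_x = 1 - 8*x.
  f_y = 1.
f_y = 1 is a nonzero constant, so f_y never vanishes: no point (x, y) can satisfy f = f_x = f_y = 0. In particular no (x, y) ∈ {−4, ..., 4}² is singular; the curve is smooth.


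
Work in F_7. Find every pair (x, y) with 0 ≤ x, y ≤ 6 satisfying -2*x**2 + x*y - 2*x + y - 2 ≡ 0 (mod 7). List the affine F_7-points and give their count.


Affine F_7-points: {(0, 2), (1, 3), (2, 0), (3, 3), (4, 0), (5, 1)}; count = 6.

For each of the 49 pairs (x, y) ∈ F_7², evaluate f(x, y) mod 7. Record the zeros.
  x = 0: [0↦5, 1↦6, 2↦0, 3↦1, 4↦2, 5↦3, 6↦4]  zeros at y ∈ {2}
  x = 1: [0↦1, 1↦3, 2↦5, 3↦0, 4↦2, 5↦4, 6↦6]  zeros at y ∈ {3}
  x = 2: [0↦0, 1↦3, 2↦6, 3↦2, 4↦5, 5↦1, 6↦4]  zeros at y ∈ {0}
  x = 3: [0↦2, 1↦6, 2↦3, 3↦0, 4↦4, 5↦1, 6↦5]  zeros at y ∈ {3}
  x = 4: [0↦0, 1↦5, 2↦3, 3↦1, 4↦6, 5↦4, 6↦2]  zeros at y ∈ {0}
  x = 5: [0↦1, 1↦0, 2↦6, 3↦5, 4↦4, 5↦3, 6↦2]  zeros at y ∈ {1}
  x = 6: [0↦5, 1↦5, 2↦5, 3↦5, 4↦5, 5↦5, 6↦5]  zeros at y ∈ ∅
Collecting zeros: affine points = {(0, 2), (1, 3), (2, 0), (3, 3), (4, 0), (5, 1)}.
Total count |C(F_7)_aff| = 6.


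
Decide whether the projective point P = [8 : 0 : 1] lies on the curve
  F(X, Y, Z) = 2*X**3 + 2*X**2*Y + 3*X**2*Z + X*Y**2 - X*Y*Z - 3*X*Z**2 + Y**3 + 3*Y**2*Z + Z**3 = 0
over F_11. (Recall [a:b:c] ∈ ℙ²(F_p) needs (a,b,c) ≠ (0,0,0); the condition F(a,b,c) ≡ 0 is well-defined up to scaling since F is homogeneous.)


F(8,0,1) ≡ 5 (mod 11); P is NOT on the curve.

Evaluate F(8, 0, 1) term-by-term (mod 11).
  2*X**3 ↦ 2·512·1·1 = 1024
  2*X**2*Y ↦ 2·64·0·1 = 0
  3*X**2*Z ↦ 3·64·1·1 = 192
  X*Y**2 ↦ 1·8·0·1 = 0
  -X*Y*Z ↦ -1·8·0·1 = 0
  -3*X*Z**2 ↦ -3·8·1·1 = -24
  Y**3 ↦ 1·1·0·1 = 0
  3*Y**2*Z ↦ 3·1·0·1 = 0
  Z**3 ↦ 1·1·1·1 = 1
Sum: F(8, 0, 1) = (1024) + (0) + (192) + (0) + (0) + (-24) + (0) + (0) + (1) = 1193.
Reducing mod 11: 1193 ≡ 5 (mod 11).
Since F(a, b, c) ≡ 5 ≠ 0 (mod 11), P does NOT lie on the curve.


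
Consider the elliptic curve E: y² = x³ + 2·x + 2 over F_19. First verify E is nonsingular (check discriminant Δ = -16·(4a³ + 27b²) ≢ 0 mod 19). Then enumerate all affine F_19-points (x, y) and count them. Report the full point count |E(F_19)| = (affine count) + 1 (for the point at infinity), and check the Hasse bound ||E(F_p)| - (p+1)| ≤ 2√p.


Affine points = {(1, 9), (1, 10), (3, 4), (3, 15), (4, 6), (4, 13), (5, 2), (5, 17), (7, 6), (7, 13), (8, 6), (8, 13), (11, 5), (11, 14), (12, 5), (12, 14), (14, 0), (15, 5), (15, 14), (16, 8), (16, 11), (17, 3), (17, 16)}; affine count = 23; |E(F_19)| = 24.

Discriminant check: Δ ∝ 4a³ + 27b² = 4·2³ + 27·2² = 4·8 + 27·4 ≡ 7 (mod 19). Nonzero ⇒ E is nonsingular.
For each x ∈ F_19, compute rhs = x³ + 2·x + 2 mod 19, then count y ∈ F_19 with y² ≡ rhs.
  x = 0: rhs = 2, matching y values: none (0 points).
  x = 1: rhs = 5, matching y values: 9, 10 (2 points).
  x = 2: rhs = 14, matching y values: none (0 points).
  x = 3: rhs = 16, matching y values: 4, 15 (2 points).
  x = 4: rhs = 17, matching y values: 6, 13 (2 points).
  x = 5: rhs = 4, matching y values: 2, 17 (2 points).
  x = 6: rhs = 2, matching y values: none (0 points).
  x = 7: rhs = 17, matching y values: 6, 13 (2 points).
  x = 8: rhs = 17, matching y values: 6, 13 (2 points).
  x = 9: rhs = 8, matching y values: none (0 points).
  x = 10: rhs = 15, matching y values: none (0 points).
  x = 11: rhs = 6, matching y values: 5, 14 (2 points).
  x = 12: rhs = 6, matching y values: 5, 14 (2 points).
  x = 13: rhs = 2, matching y values: none (0 points).
  x = 14: rhs = 0, matching y values: 0 (1 points).
  x = 15: rhs = 6, matching y values: 5, 14 (2 points).
  x = 16: rhs = 7, matching y values: 8, 11 (2 points).
  x = 17: rhs = 9, matching y values: 3, 16 (2 points).
  x = 18: rhs = 18, matching y values: none (0 points).
Total affine count: 23.
Full point count |E(F_19)| = 23 + 1 = 24.
Hasse bound: |24 − (19+1)| = |4| = 4 ≤ 2√19 ≈ 8.7178 ✓.


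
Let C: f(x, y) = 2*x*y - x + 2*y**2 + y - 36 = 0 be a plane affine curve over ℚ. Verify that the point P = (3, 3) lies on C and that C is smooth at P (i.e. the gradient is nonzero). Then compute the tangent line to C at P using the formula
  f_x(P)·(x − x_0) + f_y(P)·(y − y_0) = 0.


Tangent line at P: 5*x + 19*y - 72 = 0.

Step 1: f(3, 3) = 0, so P lies on C.
Step 2: partial derivatives
  f_x(x, y) = 2*y - 1, f_y(x, y) = 2*x + 4*y + 1.
  f_x(P) = 5, f_y(P) = 19 (gradient nonzero, so P is smooth).
Step 3: tangent line at P: 5·(x − 3) + 19·(y − 3) = 0.
Expanding: 5*x + 19*y - 72 = 0.


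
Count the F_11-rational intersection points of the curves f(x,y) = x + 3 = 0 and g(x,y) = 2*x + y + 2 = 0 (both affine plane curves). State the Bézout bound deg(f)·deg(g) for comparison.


Common zeros: {(8, 4)}; count = 1; Bézout bound = 1.

deg(f) = 1, deg(g) = 1, so Bézout bound = 1.
Scan x ∈ F_11. For each x, list the y ∈ F_11 with f(x, y) ≡ 0 and those with g(x, y) ≡ 0 (mod 11); the common zeros in that column are the intersection.
  x = 0: f ≡ 0 at y ∈ ∅; g ≡ 0 at y ∈ {9}; common: ∅.
  x = 1: f ≡ 0 at y ∈ ∅; g ≡ 0 at y ∈ {7}; common: ∅.
  x = 2: f ≡ 0 at y ∈ ∅; g ≡ 0 at y ∈ {5}; common: ∅.
  x = 3: f ≡ 0 at y ∈ ∅; g ≡ 0 at y ∈ {3}; common: ∅.
  x = 4: f ≡ 0 at y ∈ ∅; g ≡ 0 at y ∈ {1}; common: ∅.
  x = 5: f ≡ 0 at y ∈ ∅; g ≡ 0 at y ∈ {10}; common: ∅.
  x = 6: f ≡ 0 at y ∈ ∅; g ≡ 0 at y ∈ {8}; common: ∅.
  x = 7: f ≡ 0 at y ∈ ∅; g ≡ 0 at y ∈ {6}; common: ∅.
  x = 8: f ≡ 0 at y ∈ {0, 1, 2, 3, 4, 5, 6, 7, 8, 9, 10}; g ≡ 0 at y ∈ {4}; common: {4}.
  x = 9: f ≡ 0 at y ∈ ∅; g ≡ 0 at y ∈ {2}; common: ∅.
  x = 10: f ≡ 0 at y ∈ ∅; g ≡ 0 at y ∈ {0}; common: ∅.
Collecting: common zeros = {(8, 4)}, so the count is 1.
Comparison with the Bézout bound: 1 ≤ 1 = deg(f)·deg(g), as expected for curves with no common component (the bound is attained).


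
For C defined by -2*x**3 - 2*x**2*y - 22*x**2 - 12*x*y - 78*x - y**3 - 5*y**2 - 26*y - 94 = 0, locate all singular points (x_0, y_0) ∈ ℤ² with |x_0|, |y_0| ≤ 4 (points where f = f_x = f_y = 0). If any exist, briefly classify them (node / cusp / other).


Singular points: {(-3, -2)}; classification: cusp.

Compute partial derivatives:
  f_x = -6*x**2 - 4*x*y - 44*x - 12*y - 78.
  f_y = -2*x**2 - 12*x - 3*y**2 - 10*y - 26.
Scan x_0 ∈ {−4, ..., 4}. For each x_0, f_y(x_0, y) is a polynomial in y; find its integer roots y ∈ {−4, ..., 4}, then test f_x and f at those candidates.
  x = -4: f_y(-4, y) = -3*y**2 - 10*y - 10; no integer root y with |y| ≤ 4.
  x = -3: f_y(-3, y) = -3*y**2 - 10*y - 8; vanishes at y ∈ {-2}. (-3, -2): f_x = 0, f = 0 — SINGULAR.
  x = -2: f_y(-2, y) = -3*y**2 - 10*y - 10; no integer root y with |y| ≤ 4.
  x = -1: f_y(-1, y) = -3*y**2 - 10*y - 16; no integer root y with |y| ≤ 4.
  x = 0: f_y(0, y) = -3*y**2 - 10*y - 26; no integer root y with |y| ≤ 4.
  x = 1: f_y(1, y) = -3*y**2 - 10*y - 40; no integer root y with |y| ≤ 4.
  x = 2: f_y(2, y) = -3*y**2 - 10*y - 58; no integer root y with |y| ≤ 4.
  x = 3: f_y(3, y) = -3*y**2 - 10*y - 80; no integer root y with |y| ≤ 4.
  x = 4: f_y(4, y) = -3*y**2 - 10*y - 106; no integer root y with |y| ≤ 4.
Only singular point on the grid: (-3, -2).
Classify: substitute x = -3 + u, y = -2 + v and expand: f = -2*u**3 - 2*u**2*v - v**3 + v**2.
No constant or linear terms (consistent with a singular point). Quadratic part: v**2. Cubic part: -2*u**3 - 2*u**2*v - v**3.
The quadratic part v**2 is a perfect square, so there is a single (double) tangent line v = 0, i.e. y = -2. Restricting the cubic part to that line (v = 0) leaves -2*u**3 ≠ 0, so f is not divisible by v and the branch is v² ≈ 2*u**3 to lowest order — this is a cusp.
Classification: cusp.


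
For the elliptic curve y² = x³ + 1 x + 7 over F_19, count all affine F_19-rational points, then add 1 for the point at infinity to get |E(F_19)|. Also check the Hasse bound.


Affine points = {(0, 8), (0, 11), (1, 3), (1, 16), (2, 6), (2, 13), (5, 2), (5, 17), (6, 1), (6, 18), (9, 2), (9, 17), (11, 0), (17, 4), (17, 15), (18, 9), (18, 10)}; affine count = 17; |E(F_19)| = 18.

Discriminant check: Δ ∝ 4a³ + 27b² = 4·1³ + 27·7² = 4·1 + 27·49 ≡ 16 (mod 19). Nonzero ⇒ E is nonsingular.
For each x ∈ F_19, compute rhs = x³ + 1·x + 7 mod 19, then count y ∈ F_19 with y² ≡ rhs.
  x = 0: rhs = 7, matching y values: 8, 11 (2 points).
  x = 1: rhs = 9, matching y values: 3, 16 (2 points).
  x = 2: rhs = 17, matching y values: 6, 13 (2 points).
  x = 3: rhs = 18, matching y values: none (0 points).
  x = 4: rhs = 18, matching y values: none (0 points).
  x = 5: rhs = 4, matching y values: 2, 17 (2 points).
  x = 6: rhs = 1, matching y values: 1, 18 (2 points).
  x = 7: rhs = 15, matching y values: none (0 points).
  x = 8: rhs = 14, matching y values: none (0 points).
  x = 9: rhs = 4, matching y values: 2, 17 (2 points).
  x = 10: rhs = 10, matching y values: none (0 points).
  x = 11: rhs = 0, matching y values: 0 (1 points).
  x = 12: rhs = 18, matching y values: none (0 points).
  x = 13: rhs = 13, matching y values: none (0 points).
  x = 14: rhs = 10, matching y values: none (0 points).
  x = 15: rhs = 15, matching y values: none (0 points).
  x = 16: rhs = 15, matching y values: none (0 points).
  x = 17: rhs = 16, matching y values: 4, 15 (2 points).
  x = 18: rhs = 5, matching y values: 9, 10 (2 points).
Total affine count: 17.
Full point count |E(F_19)| = 17 + 1 = 18.
Hasse bound: |18 − (19+1)| = |-2| = 2 ≤ 2√19 ≈ 8.7178 ✓.


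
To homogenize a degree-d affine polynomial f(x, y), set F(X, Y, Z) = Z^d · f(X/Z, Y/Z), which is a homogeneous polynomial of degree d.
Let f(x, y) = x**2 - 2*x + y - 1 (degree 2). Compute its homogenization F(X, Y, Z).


F(X, Y, Z) = X**2 - 2*X*Z + Y*Z - Z**2

deg(f) = 2.
Substitute x = X/Z, y = Y/Z into f, then multiply by Z^2.
  monomial 1·x^2·y^0 ↦ 1·X^2·Y^0·Z^0.
  monomial -2·x^1·y^0 ↦ -2·X^1·Y^0·Z^1.
  monomial 1·x^0·y^1 ↦ 1·X^0·Y^1·Z^1.
  monomial -1·x^0·y^0 ↦ -1·X^0·Y^0·Z^2.
Collecting: F(X, Y, Z) = X**2 - 2*X*Z + Y*Z - Z**2.


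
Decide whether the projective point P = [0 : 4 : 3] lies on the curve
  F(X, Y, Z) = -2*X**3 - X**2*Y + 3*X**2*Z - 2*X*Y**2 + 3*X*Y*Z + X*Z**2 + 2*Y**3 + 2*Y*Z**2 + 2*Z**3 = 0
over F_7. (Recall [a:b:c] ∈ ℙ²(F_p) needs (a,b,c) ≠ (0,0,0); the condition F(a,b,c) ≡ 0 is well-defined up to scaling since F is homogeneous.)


F(0,4,3) ≡ 2 (mod 7); P is NOT on the curve.

Evaluate F(0, 4, 3) term-by-term (mod 7).
  -2*X**3 ↦ -2·0·1·1 = 0
  -X**2*Y ↦ -1·0·4·1 = 0
  3*X**2*Z ↦ 3·0·1·3 = 0
  -2*X*Y**2 ↦ -2·0·16·1 = 0
  3*X*Y*Z ↦ 3·0·4·3 = 0
  X*Z**2 ↦ 1·0·1·9 = 0
  2*Y**3 ↦ 2·1·64·1 = 128
  2*Y*Z**2 ↦ 2·1·4·9 = 72
  2*Z**3 ↦ 2·1·1·27 = 54
Sum: F(0, 4, 3) = (0) + (0) + (0) + (0) + (0) + (0) + (128) + (72) + (54) = 254.
Reducing mod 7: 254 ≡ 2 (mod 7).
Since F(a, b, c) ≡ 2 ≠ 0 (mod 7), P does NOT lie on the curve.


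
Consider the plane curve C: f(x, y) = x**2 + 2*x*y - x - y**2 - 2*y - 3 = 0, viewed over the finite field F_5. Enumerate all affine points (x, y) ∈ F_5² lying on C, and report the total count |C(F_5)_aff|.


Affine F_5-points: {(2, 1)}; count = 1.

For each of the 25 pairs (x, y) ∈ F_5², evaluate f(x, y) mod 5. Record the zeros.
  x = 0: [0↦2, 1↦4, 2↦4, 3↦2, 4↦3]  zeros at y ∈ ∅
  x = 1: [0↦2, 1↦1, 2↦3, 3↦3, 4↦1]  zeros at y ∈ ∅
  x = 2: [0↦4, 1↦0, 2↦4, 3↦1, 4↦1]  zeros at y ∈ {1}
  x = 3: [0↦3, 1↦1, 2↦2, 3↦1, 4↦3]  zeros at y ∈ ∅
  x = 4: [0↦4, 1↦4, 2↦2, 3↦3, 4↦2]  zeros at y ∈ ∅
Collecting zeros: affine points = {(2, 1)}.
Total count |C(F_5)_aff| = 1.


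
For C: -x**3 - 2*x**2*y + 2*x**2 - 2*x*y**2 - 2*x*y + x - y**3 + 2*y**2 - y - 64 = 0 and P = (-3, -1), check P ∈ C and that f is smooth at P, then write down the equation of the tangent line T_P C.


Tangent line at P: -50*x - 32*y - 182 = 0.

Step 1: f(-3, -1) = 0, so P lies on C.
Step 2: partial derivatives
  f_x(x, y) = -3*x**2 - 4*x*y + 4*x - 2*y**2 - 2*y + 1, f_y(x, y) = -2*x**2 - 4*x*y - 2*x - 3*y**2 + 4*y - 1.
  f_x(P) = -50, f_y(P) = -32 (gradient nonzero, so P is smooth).
Step 3: tangent line at P: -50·(x − -3) + -32·(y − -1) = 0.
Expanding: -50*x - 32*y - 182 = 0.


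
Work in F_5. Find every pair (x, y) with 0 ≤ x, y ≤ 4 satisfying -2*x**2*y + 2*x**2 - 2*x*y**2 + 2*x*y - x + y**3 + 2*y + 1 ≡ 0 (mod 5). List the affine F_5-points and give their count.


Affine F_5-points: {(2, 2), (3, 2), (4, 1)}; count = 3.

For each of the 25 pairs (x, y) ∈ F_5², evaluate f(x, y) mod 5. Record the zeros.
  x = 0: [0↦1, 1↦4, 2↦3, 3↦4, 4↦3]  zeros at y ∈ ∅
  x = 1: [0↦2, 1↦3, 2↦1, 3↦2, 4↦2]  zeros at y ∈ ∅
  x = 2: [0↦2, 1↦2, 2↦0, 3↦2, 4↦4]  zeros at y ∈ {2}
  x = 3: [0↦1, 1↦1, 2↦0, 3↦4, 4↦4]  zeros at y ∈ {2}
  x = 4: [0↦4, 1↦0, 2↦1, 3↦3, 4↦2]  zeros at y ∈ {1}
Collecting zeros: affine points = {(2, 2), (3, 2), (4, 1)}.
Total count |C(F_5)_aff| = 3.


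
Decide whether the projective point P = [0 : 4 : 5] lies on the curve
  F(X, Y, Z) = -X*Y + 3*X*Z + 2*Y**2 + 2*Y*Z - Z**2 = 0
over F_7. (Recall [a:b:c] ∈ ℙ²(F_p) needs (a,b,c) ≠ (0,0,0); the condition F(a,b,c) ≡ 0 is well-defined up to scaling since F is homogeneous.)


F(0,4,5) ≡ 5 (mod 7); P is NOT on the curve.

Evaluate F(0, 4, 5) term-by-term (mod 7).
  -X*Y ↦ -1·0·4·1 = 0
  3*X*Z ↦ 3·0·1·5 = 0
  2*Y**2 ↦ 2·1·16·1 = 32
  2*Y*Z ↦ 2·1·4·5 = 40
  -Z**2 ↦ -1·1·1·25 = -25
Sum: F(0, 4, 5) = (0) + (0) + (32) + (40) + (-25) = 47.
Reducing mod 7: 47 ≡ 5 (mod 7).
Since F(a, b, c) ≡ 5 ≠ 0 (mod 7), P does NOT lie on the curve.


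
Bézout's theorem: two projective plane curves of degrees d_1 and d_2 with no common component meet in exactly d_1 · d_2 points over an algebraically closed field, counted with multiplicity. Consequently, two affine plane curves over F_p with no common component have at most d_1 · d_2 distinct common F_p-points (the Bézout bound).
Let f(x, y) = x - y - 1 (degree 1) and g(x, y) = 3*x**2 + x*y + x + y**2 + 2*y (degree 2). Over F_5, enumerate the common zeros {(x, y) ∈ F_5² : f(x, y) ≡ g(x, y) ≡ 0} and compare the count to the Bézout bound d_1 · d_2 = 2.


Common zeros: ∅; count = 0; Bézout bound = 2.

deg(f) = 1, deg(g) = 2, so Bézout bound = 2.
Scan x ∈ F_5. For each x, list the y ∈ F_5 with f(x, y) ≡ 0 and those with g(x, y) ≡ 0 (mod 5); the common zeros in that column are the intersection.
  x = 0: f ≡ 0 at y ∈ {4}; g ≡ 0 at y ∈ {0, 3}; common: ∅.
  x = 1: f ≡ 0 at y ∈ {0}; g ≡ 0 at y ∈ ∅; common: ∅.
  x = 2: f ≡ 0 at y ∈ {1}; g ≡ 0 at y ∈ {3}; common: ∅.
  x = 3: f ≡ 0 at y ∈ {2}; g ≡ 0 at y ∈ {0}; common: ∅.
  x = 4: f ≡ 0 at y ∈ {3}; g ≡ 0 at y ∈ ∅; common: ∅.
Collecting: common zeros = ∅, so the count is 0.
Comparison with the Bézout bound: 0 ≤ 2 = deg(f)·deg(g), as expected for curves with no common component (the affine F_5-count falls short of the bound because intersections may lie at infinity, over extension fields, or carry multiplicity).


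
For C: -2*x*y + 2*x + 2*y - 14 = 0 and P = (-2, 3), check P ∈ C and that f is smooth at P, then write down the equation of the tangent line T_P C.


Tangent line at P: -4*x + 6*y - 26 = 0.

Step 1: f(-2, 3) = 0, so P lies on C.
Step 2: partial derivatives
  f_x(x, y) = 2 - 2*y, f_y(x, y) = 2 - 2*x.
  f_x(P) = -4, f_y(P) = 6 (gradient nonzero, so P is smooth).
Step 3: tangent line at P: -4·(x − -2) + 6·(y − 3) = 0.
Expanding: -4*x + 6*y - 26 = 0.


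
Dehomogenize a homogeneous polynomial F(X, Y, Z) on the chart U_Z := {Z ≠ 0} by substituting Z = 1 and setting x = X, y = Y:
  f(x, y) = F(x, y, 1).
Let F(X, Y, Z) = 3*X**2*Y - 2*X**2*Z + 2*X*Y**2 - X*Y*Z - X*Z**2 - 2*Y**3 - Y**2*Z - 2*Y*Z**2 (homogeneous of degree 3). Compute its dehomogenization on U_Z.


f(x, y) = 3*x**2*y - 2*x**2 + 2*x*y**2 - x*y - x - 2*y**3 - y**2 - 2*y

On U_Z we set Z = 1. Each monomial c·X^i·Y^j·Z^k in F becomes c·x^i·y^j·1^k = c·x^i·y^j.
Substituting Z = 1: F(X, Y, 1) = 3*x**2*y - 2*x**2 + 2*x*y**2 - x*y - x - 2*y**3 - y**2 - 2*y.
Note: deg(f) ≤ deg(F) = 3; strict inequality happens when F is divisible by Z (lost terms).


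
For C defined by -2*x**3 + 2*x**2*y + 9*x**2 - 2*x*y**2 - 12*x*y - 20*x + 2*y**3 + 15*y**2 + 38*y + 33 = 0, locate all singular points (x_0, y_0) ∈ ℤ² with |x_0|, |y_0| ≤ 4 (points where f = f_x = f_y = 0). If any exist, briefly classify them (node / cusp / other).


Singular points: {(1, -2)}; classification: node.

Compute partial derivatives:
  f_x = -6*x**2 + 4*x*y + 18*x - 2*y**2 - 12*y - 20.
  f_y = 2*x**2 - 4*x*y - 12*x + 6*y**2 + 30*y + 38.
Scan x_0 ∈ {−4, ..., 4}. For each x_0, f_y(x_0, y) is a polynomial in y; find its integer roots y ∈ {−4, ..., 4}, then test f_x and f at those candidates.
  x = -4: f_y(-4, y) = 6*y**2 + 46*y + 118; no integer root y with |y| ≤ 4.
  x = -3: f_y(-3, y) = 6*y**2 + 42*y + 92; no integer root y with |y| ≤ 4.
  x = -2: f_y(-2, y) = 6*y**2 + 38*y + 70; no integer root y with |y| ≤ 4.
  x = -1: f_y(-1, y) = 6*y**2 + 34*y + 52; no integer root y with |y| ≤ 4.
  x = 0: f_y(0, y) = 6*y**2 + 30*y + 38; no integer root y with |y| ≤ 4.
  x = 1: f_y(1, y) = 6*y**2 + 26*y + 28; vanishes at y ∈ {-2}. (1, -2): f_x = 0, f = 0 — SINGULAR.
  x = 2: f_y(2, y) = 6*y**2 + 22*y + 22; no integer root y with |y| ≤ 4.
  x = 3: f_y(3, y) = 6*y**2 + 18*y + 20; no integer root y with |y| ≤ 4.
  x = 4: f_y(4, y) = 6*y**2 + 14*y + 22; no integer root y with |y| ≤ 4.
Only singular point on the grid: (1, -2).
Classify: substitute x = 1 + u, y = -2 + v and expand: f = -2*u**3 + 2*u**2*v - u**2 - 2*u*v**2 + 2*v**3 + v**2.
No constant or linear terms (consistent with a singular point). Quadratic part: -u**2 + v**2. Cubic part: -2*u**3 + 2*u**2*v - 2*u*v**2 + 2*v**3.
The quadratic part v**2 - u**2 = (v − u)(v + u) splits into two distinct linear factors, so there are two distinct tangent lines y − -2 = ±(x − 1) — this is a node (ordinary double point).
Classification: node.


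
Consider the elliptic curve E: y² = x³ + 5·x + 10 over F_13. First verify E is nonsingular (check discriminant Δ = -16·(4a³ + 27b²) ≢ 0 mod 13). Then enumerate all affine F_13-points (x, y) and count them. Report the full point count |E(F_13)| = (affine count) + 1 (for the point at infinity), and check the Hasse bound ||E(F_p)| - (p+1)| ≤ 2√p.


Affine points = {(0, 6), (0, 7), (1, 4), (1, 9), (3, 0), (4, 4), (4, 9), (5, 2), (5, 11), (6, 3), (6, 10), (8, 4), (8, 9), (9, 2), (9, 11), (12, 2), (12, 11)}; affine count = 17; |E(F_13)| = 18.

Discriminant check: Δ ∝ 4a³ + 27b² = 4·5³ + 27·10² = 4·125 + 27·100 ≡ 2 (mod 13). Nonzero ⇒ E is nonsingular.
For each x ∈ F_13, compute rhs = x³ + 5·x + 10 mod 13, then count y ∈ F_13 with y² ≡ rhs.
  x = 0: rhs = 10, matching y values: 6, 7 (2 points).
  x = 1: rhs = 3, matching y values: 4, 9 (2 points).
  x = 2: rhs = 2, matching y values: none (0 points).
  x = 3: rhs = 0, matching y values: 0 (1 points).
  x = 4: rhs = 3, matching y values: 4, 9 (2 points).
  x = 5: rhs = 4, matching y values: 2, 11 (2 points).
  x = 6: rhs = 9, matching y values: 3, 10 (2 points).
  x = 7: rhs = 11, matching y values: none (0 points).
  x = 8: rhs = 3, matching y values: 4, 9 (2 points).
  x = 9: rhs = 4, matching y values: 2, 11 (2 points).
  x = 10: rhs = 7, matching y values: none (0 points).
  x = 11: rhs = 5, matching y values: none (0 points).
  x = 12: rhs = 4, matching y values: 2, 11 (2 points).
Total affine count: 17.
Full point count |E(F_13)| = 17 + 1 = 18.
Hasse bound: |18 − (13+1)| = |4| = 4 ≤ 2√13 ≈ 7.2111 ✓.


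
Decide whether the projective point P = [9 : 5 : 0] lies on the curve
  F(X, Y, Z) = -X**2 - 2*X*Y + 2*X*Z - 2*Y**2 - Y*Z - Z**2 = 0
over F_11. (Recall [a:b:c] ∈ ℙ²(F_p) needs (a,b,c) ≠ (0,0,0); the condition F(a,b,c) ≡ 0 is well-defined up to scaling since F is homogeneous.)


F(9,5,0) ≡ 10 (mod 11); P is NOT on the curve.

Evaluate F(9, 5, 0) term-by-term (mod 11).
  -X**2 ↦ -1·81·1·1 = -81
  -2*X*Y ↦ -2·9·5·1 = -90
  2*X*Z ↦ 2·9·1·0 = 0
  -2*Y**2 ↦ -2·1·25·1 = -50
  -Y*Z ↦ -1·1·5·0 = 0
  -Z**2 ↦ -1·1·1·0 = 0
Sum: F(9, 5, 0) = (-81) + (-90) + (0) + (-50) + (0) + (0) = -221.
Reducing mod 11: -221 ≡ 10 (mod 11).
Since F(a, b, c) ≡ 10 ≠ 0 (mod 11), P does NOT lie on the curve.


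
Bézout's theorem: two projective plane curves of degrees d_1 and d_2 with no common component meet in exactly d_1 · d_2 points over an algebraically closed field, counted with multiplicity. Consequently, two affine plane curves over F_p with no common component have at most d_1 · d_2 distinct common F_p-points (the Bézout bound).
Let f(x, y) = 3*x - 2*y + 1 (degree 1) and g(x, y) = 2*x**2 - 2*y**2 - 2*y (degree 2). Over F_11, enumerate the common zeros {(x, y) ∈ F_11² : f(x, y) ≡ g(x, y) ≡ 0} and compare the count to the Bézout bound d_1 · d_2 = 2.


Common zeros: ∅; count = 0; Bézout bound = 2.

deg(f) = 1, deg(g) = 2, so Bézout bound = 2.
Scan x ∈ F_11. For each x, list the y ∈ F_11 with f(x, y) ≡ 0 and those with g(x, y) ≡ 0 (mod 11); the common zeros in that column are the intersection.
  x = 0: f ≡ 0 at y ∈ {6}; g ≡ 0 at y ∈ {0, 10}; common: ∅.
  x = 1: f ≡ 0 at y ∈ {2}; g ≡ 0 at y ∈ {3, 7}; common: ∅.
  x = 2: f ≡ 0 at y ∈ {9}; g ≡ 0 at y ∈ ∅; common: ∅.
  x = 3: f ≡ 0 at y ∈ {5}; g ≡ 0 at y ∈ {4, 6}; common: ∅.
  x = 4: f ≡ 0 at y ∈ {1}; g ≡ 0 at y ∈ ∅; common: ∅.
  x = 5: f ≡ 0 at y ∈ {8}; g ≡ 0 at y ∈ ∅; common: ∅.
  x = 6: f ≡ 0 at y ∈ {4}; g ≡ 0 at y ∈ ∅; common: ∅.
  x = 7: f ≡ 0 at y ∈ {0}; g ≡ 0 at y ∈ ∅; common: ∅.
  x = 8: f ≡ 0 at y ∈ {7}; g ≡ 0 at y ∈ {4, 6}; common: ∅.
  x = 9: f ≡ 0 at y ∈ {3}; g ≡ 0 at y ∈ ∅; common: ∅.
  x = 10: f ≡ 0 at y ∈ {10}; g ≡ 0 at y ∈ {3, 7}; common: ∅.
Collecting: common zeros = ∅, so the count is 0.
Comparison with the Bézout bound: 0 ≤ 2 = deg(f)·deg(g), as expected for curves with no common component (the affine F_11-count falls short of the bound because intersections may lie at infinity, over extension fields, or carry multiplicity).


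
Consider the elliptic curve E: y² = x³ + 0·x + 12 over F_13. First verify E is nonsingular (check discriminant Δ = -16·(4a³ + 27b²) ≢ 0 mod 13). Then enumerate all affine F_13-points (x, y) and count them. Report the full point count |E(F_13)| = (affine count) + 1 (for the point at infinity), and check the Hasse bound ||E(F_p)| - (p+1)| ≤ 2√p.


Affine points = {(0, 5), (0, 8), (1, 0), (3, 0), (7, 2), (7, 11), (8, 2), (8, 11), (9, 0), (11, 2), (11, 11)}; affine count = 11; |E(F_13)| = 12.

Discriminant check: Δ ∝ 4a³ + 27b² = 4·0³ + 27·12² = 4·0 + 27·144 ≡ 1 (mod 13). Nonzero ⇒ E is nonsingular.
For each x ∈ F_13, compute rhs = x³ + 0·x + 12 mod 13, then count y ∈ F_13 with y² ≡ rhs.
  x = 0: rhs = 12, matching y values: 5, 8 (2 points).
  x = 1: rhs = 0, matching y values: 0 (1 points).
  x = 2: rhs = 7, matching y values: none (0 points).
  x = 3: rhs = 0, matching y values: 0 (1 points).
  x = 4: rhs = 11, matching y values: none (0 points).
  x = 5: rhs = 7, matching y values: none (0 points).
  x = 6: rhs = 7, matching y values: none (0 points).
  x = 7: rhs = 4, matching y values: 2, 11 (2 points).
  x = 8: rhs = 4, matching y values: 2, 11 (2 points).
  x = 9: rhs = 0, matching y values: 0 (1 points).
  x = 10: rhs = 11, matching y values: none (0 points).
  x = 11: rhs = 4, matching y values: 2, 11 (2 points).
  x = 12: rhs = 11, matching y values: none (0 points).
Total affine count: 11.
Full point count |E(F_13)| = 11 + 1 = 12.
Hasse bound: |12 − (13+1)| = |-2| = 2 ≤ 2√13 ≈ 7.2111 ✓.


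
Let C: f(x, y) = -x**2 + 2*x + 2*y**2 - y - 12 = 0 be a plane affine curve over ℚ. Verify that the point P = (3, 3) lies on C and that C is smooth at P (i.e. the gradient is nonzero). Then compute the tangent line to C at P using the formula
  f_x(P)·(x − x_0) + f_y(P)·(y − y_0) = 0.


Tangent line at P: -4*x + 11*y - 21 = 0.

Step 1: f(3, 3) = 0, so P lies on C.
Step 2: partial derivatives
  f_x(x, y) = 2 - 2*x, f_y(x, y) = 4*y - 1.
  f_x(P) = -4, f_y(P) = 11 (gradient nonzero, so P is smooth).
Step 3: tangent line at P: -4·(x − 3) + 11·(y − 3) = 0.
Expanding: -4*x + 11*y - 21 = 0.


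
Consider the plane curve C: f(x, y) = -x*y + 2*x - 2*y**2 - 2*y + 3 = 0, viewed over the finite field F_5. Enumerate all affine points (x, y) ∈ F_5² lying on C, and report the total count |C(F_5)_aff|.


Affine F_5-points: {(1, 0), (1, 1), (4, 3), (4, 4)}; count = 4.

For each of the 25 pairs (x, y) ∈ F_5², evaluate f(x, y) mod 5. Record the zeros.
  x = 0: [0↦3, 1↦4, 2↦1, 3↦4, 4↦3]  zeros at y ∈ ∅
  x = 1: [0↦0, 1↦0, 2↦1, 3↦3, 4↦1]  zeros at y ∈ {0, 1}
  x = 2: [0↦2, 1↦1, 2↦1, 3↦2, 4↦4]  zeros at y ∈ ∅
  x = 3: [0↦4, 1↦2, 2↦1, 3↦1, 4↦2]  zeros at y ∈ ∅
  x = 4: [0↦1, 1↦3, 2↦1, 3↦0, 4↦0]  zeros at y ∈ {3, 4}
Collecting zeros: affine points = {(1, 0), (1, 1), (4, 3), (4, 4)}.
Total count |C(F_5)_aff| = 4.


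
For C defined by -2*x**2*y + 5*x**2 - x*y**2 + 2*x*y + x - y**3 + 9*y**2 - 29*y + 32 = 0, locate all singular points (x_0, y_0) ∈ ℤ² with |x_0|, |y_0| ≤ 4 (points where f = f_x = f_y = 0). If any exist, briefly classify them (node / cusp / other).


Singular points: {(-1, 3)}; classification: node.

Compute partial derivatives:
  f_x = -4*x*y + 10*x - y**2 + 2*y + 1.
  f_y = -2*x**2 - 2*x*y + 2*x - 3*y**2 + 18*y - 29.
Scan x_0 ∈ {−4, ..., 4}. For each x_0, f_y(x_0, y) is a polynomial in y; find its integer roots y ∈ {−4, ..., 4}, then test f_x and f at those candidates.
  x = -4: f_y(-4, y) = -3*y**2 + 26*y - 69; no integer root y with |y| ≤ 4.
  x = -3: f_y(-3, y) = -3*y**2 + 24*y - 53; no integer root y with |y| ≤ 4.
  x = -2: f_y(-2, y) = -3*y**2 + 22*y - 41; no integer root y with |y| ≤ 4.
  x = -1: f_y(-1, y) = -3*y**2 + 20*y - 33; vanishes at y ∈ {3}. (-1, 3): f_x = 0, f = 0 — SINGULAR.
  x = 0: f_y(0, y) = -3*y**2 + 18*y - 29; no integer root y with |y| ≤ 4.
  x = 1: f_y(1, y) = -3*y**2 + 16*y - 29; no integer root y with |y| ≤ 4.
  x = 2: f_y(2, y) = -3*y**2 + 14*y - 33; no integer root y with |y| ≤ 4.
  x = 3: f_y(3, y) = -3*y**2 + 12*y - 41; no integer root y with |y| ≤ 4.
  x = 4: f_y(4, y) = -3*y**2 + 10*y - 53; no integer root y with |y| ≤ 4.
Only singular point on the grid: (-1, 3).
Classify: substitute x = -1 + u, y = 3 + v and expand: f = -2*u**2*v - u**2 - u*v**2 - v**3 + v**2.
No constant or linear terms (consistent with a singular point). Quadratic part: -u**2 + v**2. Cubic part: -2*u**2*v - u*v**2 - v**3.
The quadratic part v**2 - u**2 = (v − u)(v + u) splits into two distinct linear factors, so there are two distinct tangent lines y − 3 = ±(x − -1) — this is a node (ordinary double point).
Classification: node.


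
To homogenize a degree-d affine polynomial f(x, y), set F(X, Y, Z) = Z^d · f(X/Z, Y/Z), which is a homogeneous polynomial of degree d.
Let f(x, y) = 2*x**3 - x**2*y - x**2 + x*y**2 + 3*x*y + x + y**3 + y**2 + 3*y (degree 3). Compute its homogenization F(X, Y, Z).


F(X, Y, Z) = 2*X**3 - X**2*Y - X**2*Z + X*Y**2 + 3*X*Y*Z + X*Z**2 + Y**3 + Y**2*Z + 3*Y*Z**2

deg(f) = 3.
Substitute x = X/Z, y = Y/Z into f, then multiply by Z^3.
  monomial 2·x^3·y^0 ↦ 2·X^3·Y^0·Z^0.
  monomial -1·x^2·y^1 ↦ -1·X^2·Y^1·Z^0.
  monomial -1·x^2·y^0 ↦ -1·X^2·Y^0·Z^1.
  monomial 1·x^1·y^2 ↦ 1·X^1·Y^2·Z^0.
  monomial 3·x^1·y^1 ↦ 3·X^1·Y^1·Z^1.
  monomial 1·x^1·y^0 ↦ 1·X^1·Y^0·Z^2.
  monomial 1·x^0·y^3 ↦ 1·X^0·Y^3·Z^0.
  monomial 1·x^0·y^2 ↦ 1·X^0·Y^2·Z^1.
  monomial 3·x^0·y^1 ↦ 3·X^0·Y^1·Z^2.
Collecting: F(X, Y, Z) = 2*X**3 - X**2*Y - X**2*Z + X*Y**2 + 3*X*Y*Z + X*Z**2 + Y**3 + Y**2*Z + 3*Y*Z**2.


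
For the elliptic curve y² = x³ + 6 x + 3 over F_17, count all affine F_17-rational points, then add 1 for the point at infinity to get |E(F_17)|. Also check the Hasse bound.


Affine points = {(6, 0), (8, 6), (8, 11), (9, 2), (9, 15), (10, 3), (10, 14), (12, 1), (12, 16), (13, 0), (14, 3), (14, 14), (15, 0), (16, 8), (16, 9)}; affine count = 15; |E(F_17)| = 16.

Discriminant check: Δ ∝ 4a³ + 27b² = 4·6³ + 27·3² = 4·216 + 27·9 ≡ 2 (mod 17). Nonzero ⇒ E is nonsingular.
For each x ∈ F_17, compute rhs = x³ + 6·x + 3 mod 17, then count y ∈ F_17 with y² ≡ rhs.
  x = 0: rhs = 3, matching y values: none (0 points).
  x = 1: rhs = 10, matching y values: none (0 points).
  x = 2: rhs = 6, matching y values: none (0 points).
  x = 3: rhs = 14, matching y values: none (0 points).
  x = 4: rhs = 6, matching y values: none (0 points).
  x = 5: rhs = 5, matching y values: none (0 points).
  x = 6: rhs = 0, matching y values: 0 (1 points).
  x = 7: rhs = 14, matching y values: none (0 points).
  x = 8: rhs = 2, matching y values: 6, 11 (2 points).
  x = 9: rhs = 4, matching y values: 2, 15 (2 points).
  x = 10: rhs = 9, matching y values: 3, 14 (2 points).
  x = 11: rhs = 6, matching y values: none (0 points).
  x = 12: rhs = 1, matching y values: 1, 16 (2 points).
  x = 13: rhs = 0, matching y values: 0 (1 points).
  x = 14: rhs = 9, matching y values: 3, 14 (2 points).
  x = 15: rhs = 0, matching y values: 0 (1 points).
  x = 16: rhs = 13, matching y values: 8, 9 (2 points).
Total affine count: 15.
Full point count |E(F_17)| = 15 + 1 = 16.
Hasse bound: |16 − (17+1)| = |-2| = 2 ≤ 2√17 ≈ 8.2462 ✓.


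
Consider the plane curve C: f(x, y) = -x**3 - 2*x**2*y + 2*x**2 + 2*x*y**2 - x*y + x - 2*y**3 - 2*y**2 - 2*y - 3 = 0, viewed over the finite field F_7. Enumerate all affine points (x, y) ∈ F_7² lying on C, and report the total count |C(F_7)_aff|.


Affine F_7-points: {(1, 3), (5, 4), (6, 6)}; count = 3.

For each of the 49 pairs (x, y) ∈ F_7², evaluate f(x, y) mod 7. Record the zeros.
  x = 0: [0↦4, 1↦5, 2↦4, 3↦3, 4↦4, 5↦2, 6↦6]  zeros at y ∈ ∅
  x = 1: [0↦6, 1↦6, 2↦1, 3↦0, 4↦5, 5↦4, 6↦6]  zeros at y ∈ {3}
  x = 2: [0↦6, 1↦1, 2↦2, 3↦4, 4↦2, 5↦5, 6↦1]  zeros at y ∈ ∅
  x = 3: [0↦5, 1↦5, 2↦1, 3↦2, 4↦3, 5↦6, 6↦6]  zeros at y ∈ ∅
  x = 4: [0↦4, 1↦5, 2↦6, 3↦2, 4↦2, 5↦1, 6↦1]  zeros at y ∈ ∅
  x = 5: [0↦4, 1↦2, 2↦4, 3↦5, 4↦0, 5↦5, 6↦1]  zeros at y ∈ {4}
  x = 6: [0↦6, 1↦4, 2↦3, 3↦5, 4↦5, 5↦5, 6↦0]  zeros at y ∈ {6}
Collecting zeros: affine points = {(1, 3), (5, 4), (6, 6)}.
Total count |C(F_7)_aff| = 3.


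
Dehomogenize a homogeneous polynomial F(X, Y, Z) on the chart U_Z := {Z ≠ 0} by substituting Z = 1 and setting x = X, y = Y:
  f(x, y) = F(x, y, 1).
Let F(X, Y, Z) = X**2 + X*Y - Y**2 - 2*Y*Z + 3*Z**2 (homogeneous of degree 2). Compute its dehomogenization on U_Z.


f(x, y) = x**2 + x*y - y**2 - 2*y + 3

On U_Z we set Z = 1. Each monomial c·X^i·Y^j·Z^k in F becomes c·x^i·y^j·1^k = c·x^i·y^j.
Substituting Z = 1: F(X, Y, 1) = x**2 + x*y - y**2 - 2*y + 3.
Note: deg(f) ≤ deg(F) = 2; strict inequality happens when F is divisible by Z (lost terms).


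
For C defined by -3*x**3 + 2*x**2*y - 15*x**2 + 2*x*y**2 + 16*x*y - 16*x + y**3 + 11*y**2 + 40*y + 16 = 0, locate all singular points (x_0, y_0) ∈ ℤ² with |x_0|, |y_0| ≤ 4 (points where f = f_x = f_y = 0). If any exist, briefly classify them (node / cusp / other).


Singular points: {(-2, -2)}; classification: node.

Compute partial derivatives:
  f_x = -9*x**2 + 4*x*y - 30*x + 2*y**2 + 16*y - 16.
  f_y = 2*x**2 + 4*x*y + 16*x + 3*y**2 + 22*y + 40.
Scan x_0 ∈ {−4, ..., 4}. For each x_0, f_y(x_0, y) is a polynomial in y; find its integer roots y ∈ {−4, ..., 4}, then test f_x and f at those candidates.
  x = -4: f_y(-4, y) = 3*y**2 + 6*y + 8; no integer root y with |y| ≤ 4.
  x = -3: f_y(-3, y) = 3*y**2 + 10*y + 10; no integer root y with |y| ≤ 4.
  x = -2: f_y(-2, y) = 3*y**2 + 14*y + 16; vanishes at y ∈ {-2}. (-2, -2): f_x = 0, f = 0 — SINGULAR.
  x = -1: f_y(-1, y) = 3*y**2 + 18*y + 26; no integer root y with |y| ≤ 4.
  x = 0: f_y(0, y) = 3*y**2 + 22*y + 40; vanishes at y ∈ {-4}. (0, -4): f_x = -48 ≠ 0.
  x = 1: f_y(1, y) = 3*y**2 + 26*y + 58; no integer root y with |y| ≤ 4.
  x = 2: f_y(2, y) = 3*y**2 + 30*y + 80; no integer root y with |y| ≤ 4.
  x = 3: f_y(3, y) = 3*y**2 + 34*y + 106; no integer root y with |y| ≤ 4.
  x = 4: f_y(4, y) = 3*y**2 + 38*y + 136; no integer root y with |y| ≤ 4.
Only singular point on the grid: (-2, -2).
Classify: substitute x = -2 + u, y = -2 + v and expand: f = -3*u**3 + 2*u**2*v - u**2 + 2*u*v**2 + v**3 + v**2.
No constant or linear terms (consistent with a singular point). Quadratic part: -u**2 + v**2. Cubic part: -3*u**3 + 2*u**2*v + 2*u*v**2 + v**3.
The quadratic part v**2 - u**2 = (v − u)(v + u) splits into two distinct linear factors, so there are two distinct tangent lines y − -2 = ±(x − -2) — this is a node (ordinary double point).
Classification: node.


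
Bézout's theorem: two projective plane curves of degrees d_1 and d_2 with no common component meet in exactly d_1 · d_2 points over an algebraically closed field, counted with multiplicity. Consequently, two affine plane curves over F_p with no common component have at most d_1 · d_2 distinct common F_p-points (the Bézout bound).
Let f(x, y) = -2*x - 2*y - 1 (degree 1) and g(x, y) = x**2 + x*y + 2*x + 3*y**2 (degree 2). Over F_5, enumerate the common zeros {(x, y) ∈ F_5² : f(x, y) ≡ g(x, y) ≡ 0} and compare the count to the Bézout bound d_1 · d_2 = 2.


Common zeros: {(3, 4)}; count = 1; Bézout bound = 2.

deg(f) = 1, deg(g) = 2, so Bézout bound = 2.
Scan x ∈ F_5. For each x, list the y ∈ F_5 with f(x, y) ≡ 0 and those with g(x, y) ≡ 0 (mod 5); the common zeros in that column are the intersection.
  x = 0: f ≡ 0 at y ∈ {2}; g ≡ 0 at y ∈ {0}; common: ∅.
  x = 1: f ≡ 0 at y ∈ {1}; g ≡ 0 at y ∈ {4}; common: ∅.
  x = 2: f ≡ 0 at y ∈ {0}; g ≡ 0 at y ∈ ∅; common: ∅.
  x = 3: f ≡ 0 at y ∈ {4}; g ≡ 0 at y ∈ {0, 4}; common: {4}.
  x = 4: f ≡ 0 at y ∈ {3}; g ≡ 0 at y ∈ ∅; common: ∅.
Collecting: common zeros = {(3, 4)}, so the count is 1.
Comparison with the Bézout bound: 1 ≤ 2 = deg(f)·deg(g), as expected for curves with no common component (the affine F_5-count falls short of the bound because intersections may lie at infinity, over extension fields, or carry multiplicity).


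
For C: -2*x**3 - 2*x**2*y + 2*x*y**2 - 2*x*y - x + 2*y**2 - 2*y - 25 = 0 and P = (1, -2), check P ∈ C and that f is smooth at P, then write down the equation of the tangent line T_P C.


Tangent line at P: 13*x - 22*y - 57 = 0.

Step 1: f(1, -2) = 0, so P lies on C.
Step 2: partial derivatives
  f_x(x, y) = -6*x**2 - 4*x*y + 2*y**2 - 2*y - 1, f_y(x, y) = -2*x**2 + 4*x*y - 2*x + 4*y - 2.
  f_x(P) = 13, f_y(P) = -22 (gradient nonzero, so P is smooth).
Step 3: tangent line at P: 13·(x − 1) + -22·(y − -2) = 0.
Expanding: 13*x - 22*y - 57 = 0.


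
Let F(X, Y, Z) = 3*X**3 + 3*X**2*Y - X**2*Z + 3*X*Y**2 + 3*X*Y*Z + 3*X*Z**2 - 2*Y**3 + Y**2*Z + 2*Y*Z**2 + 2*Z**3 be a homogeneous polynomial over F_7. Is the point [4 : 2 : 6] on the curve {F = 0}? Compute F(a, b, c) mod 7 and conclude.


F(4,2,6) ≡ 0 (mod 7); P is on the curve.

Evaluate F(4, 2, 6) term-by-term (mod 7).
  3*X**3 ↦ 3·64·1·1 = 192
  3*X**2*Y ↦ 3·16·2·1 = 96
  -X**2*Z ↦ -1·16·1·6 = -96
  3*X*Y**2 ↦ 3·4·4·1 = 48
  3*X*Y*Z ↦ 3·4·2·6 = 144
  3*X*Z**2 ↦ 3·4·1·36 = 432
  -2*Y**3 ↦ -2·1·8·1 = -16
  Y**2*Z ↦ 1·1·4·6 = 24
  2*Y*Z**2 ↦ 2·1·2·36 = 144
  2*Z**3 ↦ 2·1·1·216 = 432
Sum: F(4, 2, 6) = (192) + (96) + (-96) + (48) + (144) + (432) + (-16) + (24) + (144) + (432) = 1400.
Reducing mod 7: 1400 ≡ 0 (mod 7).
Since F(a, b, c) ≡ 0 (mod 7), P lies on the curve.


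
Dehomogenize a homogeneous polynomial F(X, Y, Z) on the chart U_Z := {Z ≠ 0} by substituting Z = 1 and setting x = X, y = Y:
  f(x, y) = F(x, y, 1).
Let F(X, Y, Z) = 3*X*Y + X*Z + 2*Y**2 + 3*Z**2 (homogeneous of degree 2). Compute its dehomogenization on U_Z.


f(x, y) = 3*x*y + x + 2*y**2 + 3

On U_Z we set Z = 1. Each monomial c·X^i·Y^j·Z^k in F becomes c·x^i·y^j·1^k = c·x^i·y^j.
Substituting Z = 1: F(X, Y, 1) = 3*x*y + x + 2*y**2 + 3.
Note: deg(f) ≤ deg(F) = 2; strict inequality happens when F is divisible by Z (lost terms).


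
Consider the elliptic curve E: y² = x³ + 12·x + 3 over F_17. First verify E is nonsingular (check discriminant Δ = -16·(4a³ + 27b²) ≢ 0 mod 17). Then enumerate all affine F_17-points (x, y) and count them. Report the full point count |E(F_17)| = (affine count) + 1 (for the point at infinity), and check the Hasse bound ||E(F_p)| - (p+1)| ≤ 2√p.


Affine points = {(1, 4), (1, 13), (2, 1), (2, 16), (3, 7), (3, 10), (4, 8), (4, 9), (5, 1), (5, 16), (6, 6), (6, 11), (8, 4), (8, 13), (10, 1), (10, 16), (11, 2), (11, 15), (14, 5), (14, 12)}; affine count = 20; |E(F_17)| = 21.

Discriminant check: Δ ∝ 4a³ + 27b² = 4·12³ + 27·3² = 4·1728 + 27·9 ≡ 15 (mod 17). Nonzero ⇒ E is nonsingular.
For each x ∈ F_17, compute rhs = x³ + 12·x + 3 mod 17, then count y ∈ F_17 with y² ≡ rhs.
  x = 0: rhs = 3, matching y values: none (0 points).
  x = 1: rhs = 16, matching y values: 4, 13 (2 points).
  x = 2: rhs = 1, matching y values: 1, 16 (2 points).
  x = 3: rhs = 15, matching y values: 7, 10 (2 points).
  x = 4: rhs = 13, matching y values: 8, 9 (2 points).
  x = 5: rhs = 1, matching y values: 1, 16 (2 points).
  x = 6: rhs = 2, matching y values: 6, 11 (2 points).
  x = 7: rhs = 5, matching y values: none (0 points).
  x = 8: rhs = 16, matching y values: 4, 13 (2 points).
  x = 9: rhs = 7, matching y values: none (0 points).
  x = 10: rhs = 1, matching y values: 1, 16 (2 points).
  x = 11: rhs = 4, matching y values: 2, 15 (2 points).
  x = 12: rhs = 5, matching y values: none (0 points).
  x = 13: rhs = 10, matching y values: none (0 points).
  x = 14: rhs = 8, matching y values: 5, 12 (2 points).
  x = 15: rhs = 5, matching y values: none (0 points).
  x = 16: rhs = 7, matching y values: none (0 points).
Total affine count: 20.
Full point count |E(F_17)| = 20 + 1 = 21.
Hasse bound: |21 − (17+1)| = |3| = 3 ≤ 2√17 ≈ 8.2462 ✓.
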